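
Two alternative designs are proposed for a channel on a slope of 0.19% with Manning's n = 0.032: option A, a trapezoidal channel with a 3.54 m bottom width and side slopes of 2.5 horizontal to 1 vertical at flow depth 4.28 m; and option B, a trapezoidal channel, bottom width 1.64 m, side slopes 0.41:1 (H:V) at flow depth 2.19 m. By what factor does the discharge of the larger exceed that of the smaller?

Channel A: With bottom width b = 3.54 m and side slope z = 2.5: A = (b + zy)y = (3.54 + 2.5×4.28)×4.28 = 60.95 m²; P = b + 2y√(1+z²) = 3.54 + 2×4.28×2.693 = 26.59 m. Hydraulic radius R = A/P = 60.95/26.59 = 2.292 m. Q_A = (1/0.032)·60.95·2.292^(2/3)·√0.0019 = 144.3 m³/s.
Channel B: With bottom width b = 1.64 m and side slope z = 0.41: A = (b + zy)y = (1.64 + 0.41×2.19)×2.19 = 5.558 m²; P = b + 2y√(1+z²) = 1.64 + 2×2.19×1.081 = 6.374 m. Hydraulic radius R = A/P = 5.558/6.374 = 0.872 m. Q_B = (1/0.032)·5.558·0.872^(2/3)·√0.0019 = 6.91 m³/s.
The larger discharge is 144.3 m³/s and the smaller is 6.91 m³/s; the ratio is 20.9.

20.9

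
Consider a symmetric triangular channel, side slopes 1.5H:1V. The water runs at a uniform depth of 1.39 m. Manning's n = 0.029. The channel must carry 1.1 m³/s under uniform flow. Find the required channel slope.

S = 0.000251

For a triangular section with side slope z = 1.5: A = zy² = 1.5×1.39² = 2.898 m²; P = 2y√(1+z²) = 2×1.39×1.803 = 5.012 m.
Hydraulic radius R = A/P = 2.898/5.012 = 0.5783 m.
From Manning's equation, S = [nQ / (1 A R^(2/3))]² = [0.029 × 1.1 / (1 × 2.898 × 0.5783^(2/3))]² = 0.000251.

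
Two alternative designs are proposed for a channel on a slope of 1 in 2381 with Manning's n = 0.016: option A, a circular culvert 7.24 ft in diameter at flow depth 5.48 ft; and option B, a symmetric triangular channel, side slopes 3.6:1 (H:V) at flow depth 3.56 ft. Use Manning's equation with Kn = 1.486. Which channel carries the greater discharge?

channel B

Channel A: For a circular section of diameter D = 7.24 ft at depth y = 5.48 ft, the central angle is θ = 2 arccos(1 − 2y/D) = 4.221 rad. Then A = (D²/8)(θ − sin θ) = 33.43 ft² and P = Dθ/2 = 15.28 ft. Hydraulic radius R = A/P = 33.43/15.28 = 2.188 ft. Q_A = (1.486/0.016)·33.43·2.188^(2/3)·√0.00042 = 107.2 ft³/s.
Channel B: For a triangular section with side slope z = 3.6: A = zy² = 3.6×3.56² = 45.62 ft²; P = 2y√(1+z²) = 2×3.56×3.736 = 26.6 ft. Hydraulic radius R = A/P = 45.62/26.6 = 1.715 ft. Q_B = (1.486/0.016)·45.62·1.715^(2/3)·√0.00042 = 124.4 ft³/s.
Q_A = 107.2 ft³/s vs Q_B = 124.4 ft³/s, so channel B carries more.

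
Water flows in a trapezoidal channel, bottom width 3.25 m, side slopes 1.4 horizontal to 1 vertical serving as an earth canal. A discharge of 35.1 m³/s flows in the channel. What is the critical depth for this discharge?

At critical depth, Q² T / (g A³) = 1, i.e. A³/T = Q²/g = 35.1²/9.81 = 125.6.
At y = 2 m: A³/T = 200.2 — over.
At y = 1.31 m: A³/T = 42.7 — short.
At y = 1.76 m: A³/T = 124.4 — matches.

y_c = 1.76 m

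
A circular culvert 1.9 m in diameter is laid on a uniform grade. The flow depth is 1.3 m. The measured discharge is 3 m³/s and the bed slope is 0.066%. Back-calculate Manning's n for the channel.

For a circular section of diameter D = 1.9 m at depth y = 1.3 m, the central angle is θ = 2 arccos(1 − 2y/D) = 3.896 rad. Then A = (D²/8)(θ − sin θ) = 2.067 m² and P = Dθ/2 = 3.701 m.
Hydraulic radius R = A/P = 2.067/3.701 = 0.5585 m.
Rearranging Manning's equation: n = (1/Q) A R^(2/3) S^(1/2) = (1/3) × 2.067 × 0.5585^(2/3) × √0.00066 = 0.012.

n = 0.012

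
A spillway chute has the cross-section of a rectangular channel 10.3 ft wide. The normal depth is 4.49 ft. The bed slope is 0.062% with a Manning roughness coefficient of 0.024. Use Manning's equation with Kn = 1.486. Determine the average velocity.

Flow area A = b·y = 10.3 × 4.49 = 46.25 ft². Wetted perimeter P = b + 2y = 10.3 + 2×4.49 = 19.28 ft.
Hydraulic radius R = A/P = 46.25/19.28 = 2.399 ft.
From Manning's equation, V = (1.486/n) R^(2/3) S^(1/2) = (1.486/0.024) × 2.399^(2/3) × 0.00062^(1/2) = 2.76 ft/s.

V = 2.76 ft/s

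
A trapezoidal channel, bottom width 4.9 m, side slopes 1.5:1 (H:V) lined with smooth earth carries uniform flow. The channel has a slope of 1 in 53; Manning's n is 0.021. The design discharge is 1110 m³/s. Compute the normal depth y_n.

Manning's equation rearranged: A R^(2/3) = nQ / (1·√S) = 0.021 × 1110 / (√0.01887) = 169.7.
At y = 7.1 m: A R^(2/3) = 260.3 — too large.
At y = 5.86 m: A R^(2/3) = 169.9 — close enough.

y_n = 5.86 m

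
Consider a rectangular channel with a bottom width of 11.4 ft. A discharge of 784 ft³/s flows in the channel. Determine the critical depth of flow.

For a rectangular channel, critical depth y_c = (q²/g)^(1/3) where q = Q/b = 784/11.4 = 68.77 ft²/s.
So y_c = (68.77²/32.2)^(1/3) = 5.28 ft.

y_c = 5.28 ft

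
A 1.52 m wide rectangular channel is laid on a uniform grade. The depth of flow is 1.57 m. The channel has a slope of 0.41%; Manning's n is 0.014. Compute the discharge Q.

Q = 6.99 m³/s

Flow area A = b·y = 1.52 × 1.57 = 2.386 m². Wetted perimeter P = b + 2y = 1.52 + 2×1.57 = 4.66 m.
Hydraulic radius R = A/P = 2.386/4.66 = 0.5121 m.
Manning's equation: Q = (1/n) A R^(2/3) S^(1/2) = (1/0.014) × 2.386 × 0.5121^(2/3) × 0.0041^(1/2) = 6.99 m³/s.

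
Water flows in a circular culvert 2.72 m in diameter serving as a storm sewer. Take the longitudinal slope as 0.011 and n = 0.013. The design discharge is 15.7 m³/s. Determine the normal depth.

y_n = 1.25 m

Manning's equation rearranged: A R^(2/3) = nQ / (1·√S) = 0.013 × 15.7 / (√0.011) = 1.946.
Trying y = 1.52 m: A R^(2/3) = 2.7 — high.
Trying y = 1.1 m: A R^(2/3) = 1.545 — low.
Trying y = 1.25 m: A R^(2/3) = 1.942 — matches.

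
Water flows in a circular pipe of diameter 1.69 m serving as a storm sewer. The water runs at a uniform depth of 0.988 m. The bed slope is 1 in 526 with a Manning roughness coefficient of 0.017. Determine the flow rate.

Q = 2.09 m³/s

For a circular section of diameter D = 1.69 m at depth y = 0.988 m, the central angle is θ = 2 arccos(1 − 2y/D) = 3.482 rad. Then A = (D²/8)(θ − sin θ) = 1.362 m² and P = Dθ/2 = 2.942 m.
Hydraulic radius R = A/P = 1.362/2.942 = 0.463 m.
Manning's equation: Q = (1/n) A R^(2/3) S^(1/2) = (1/0.017) × 1.362 × 0.463^(2/3) × 0.001901^(1/2) = 2.09 m³/s.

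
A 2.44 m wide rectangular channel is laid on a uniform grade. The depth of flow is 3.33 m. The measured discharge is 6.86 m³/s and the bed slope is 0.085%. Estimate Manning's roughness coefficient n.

Flow area A = b·y = 2.44 × 3.33 = 8.125 m². Wetted perimeter P = b + 2y = 2.44 + 2×3.33 = 9.1 m.
Hydraulic radius R = A/P = 8.125/9.1 = 0.8929 m.
Rearranging Manning's equation: n = (1/Q) A R^(2/3) S^(1/2) = (1/6.86) × 8.125 × 0.8929^(2/3) × √0.00085 = 0.032.

n = 0.032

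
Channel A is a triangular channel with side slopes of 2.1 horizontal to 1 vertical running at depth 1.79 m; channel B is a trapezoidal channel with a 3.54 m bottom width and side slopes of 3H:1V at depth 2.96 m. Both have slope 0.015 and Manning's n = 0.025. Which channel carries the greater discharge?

channel B

Channel A: For a triangular section with side slope z = 2.1: A = zy² = 2.1×1.79² = 6.729 m²; P = 2y√(1+z²) = 2×1.79×2.326 = 8.327 m. Hydraulic radius R = A/P = 6.729/8.327 = 0.8081 m. Q_A = (1/0.025)·6.729·0.8081^(2/3)·√0.015 = 28.6 m³/s.
Channel B: With bottom width b = 3.54 m and side slope z = 3: A = (b + zy)y = (3.54 + 3×2.96)×2.96 = 36.76 m²; P = b + 2y√(1+z²) = 3.54 + 2×2.96×3.162 = 22.26 m. Hydraulic radius R = A/P = 36.76/22.26 = 1.651 m. Q_B = (1/0.025)·36.76·1.651^(2/3)·√0.015 = 251.6 m³/s.
Q_A = 28.6 m³/s vs Q_B = 251.6 m³/s, so channel B carries more.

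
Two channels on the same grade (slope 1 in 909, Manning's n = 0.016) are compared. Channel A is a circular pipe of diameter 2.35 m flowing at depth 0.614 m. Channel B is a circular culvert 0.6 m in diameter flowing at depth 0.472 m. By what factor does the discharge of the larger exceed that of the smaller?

5.93

Channel A: For a circular section of diameter D = 2.35 m at depth y = 0.614 m, the central angle is θ = 2 arccos(1 − 2y/D) = 2.146 rad. Then A = (D²/8)(θ − sin θ) = 0.9023 m² and P = Dθ/2 = 2.522 m. Hydraulic radius R = A/P = 0.9023/2.522 = 0.3578 m. Q_A = (1/0.016)·0.9023·0.3578^(2/3)·√0.0011 = 0.9427 m³/s.
Channel B: For a circular section of diameter D = 0.6 m at depth y = 0.472 m, the central angle is θ = 2 arccos(1 − 2y/D) = 4.363 rad. Then A = (D²/8)(θ − sin θ) = 0.2386 m² and P = Dθ/2 = 1.309 m. Hydraulic radius R = A/P = 0.2386/1.309 = 0.1823 m. Q_B = (1/0.016)·0.2386·0.1823^(2/3)·√0.0011 = 0.159 m³/s.
The larger discharge is 0.9427 m³/s and the smaller is 0.159 m³/s; the ratio is 5.93.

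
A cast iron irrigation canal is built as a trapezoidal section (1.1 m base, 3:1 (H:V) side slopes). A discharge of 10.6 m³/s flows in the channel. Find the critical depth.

y_c = 1.04 m

At critical depth, Q² T / (g A³) = 1, i.e. A³/T = Q²/g = 10.6²/9.81 = 11.45.
Try y = 0.818 m: A³/T = 4.09 — too small.
Try y = 1.32 m: A³/T = 33.03 — too large.
Try y = 1.04 m: A³/T = 11.52 — ≈ 11.45.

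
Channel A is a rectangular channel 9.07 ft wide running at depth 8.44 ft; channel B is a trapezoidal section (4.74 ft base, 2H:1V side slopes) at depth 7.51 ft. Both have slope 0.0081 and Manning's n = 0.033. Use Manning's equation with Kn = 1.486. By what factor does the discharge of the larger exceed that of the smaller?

Channel A: Flow area A = b·y = 9.07 × 8.44 = 76.55 ft². Wetted perimeter P = b + 2y = 9.07 + 2×8.44 = 25.95 ft. Hydraulic radius R = A/P = 76.55/25.95 = 2.95 ft. Q_A = (1.486/0.033)·76.55·2.95^(2/3)·√0.0081 = 638.1 ft³/s.
Channel B: With bottom width b = 4.74 ft and side slope z = 2: A = (b + zy)y = (4.74 + 2×7.51)×7.51 = 148.4 ft²; P = b + 2y√(1+z²) = 4.74 + 2×7.51×2.236 = 38.33 ft. Hydraulic radius R = A/P = 148.4/38.33 = 3.872 ft. Q_B = (1.486/0.033)·148.4·3.872^(2/3)·√0.0081 = 1483 ft³/s.
The larger discharge is 1483 ft³/s and the smaller is 638.1 ft³/s; the ratio is 2.32.

2.32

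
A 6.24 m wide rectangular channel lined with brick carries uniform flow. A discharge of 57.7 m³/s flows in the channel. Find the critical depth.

y_c = 2.06 m

For a rectangular channel, critical depth y_c = (q²/g)^(1/3) where q = Q/b = 57.7/6.24 = 9.247 m²/s.
So y_c = (9.247²/9.81)^(1/3) = 2.06 m.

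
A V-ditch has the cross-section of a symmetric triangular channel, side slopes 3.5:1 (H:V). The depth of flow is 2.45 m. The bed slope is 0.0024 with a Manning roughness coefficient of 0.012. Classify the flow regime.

For a triangular section with side slope z = 3.5: A = zy² = 3.5×2.45² = 21.01 m²; P = 2y√(1+z²) = 2×2.45×3.64 = 17.84 m.
Hydraulic radius R = A/P = 21.01/17.84 = 1.178 m.
V = (1/n) R^(2/3) √S = (1/0.012) × 1.178^(2/3) × √0.0024 = 4.553 m/s. Hydraulic depth D_h = A/T = 21.01/17.15 = 1.225 m.
Froude number Fr = V/√(g·D_h) = 4.553/√(9.81×1.225) = 1.31, which is greater than 1, so the flow is supercritical.

supercritical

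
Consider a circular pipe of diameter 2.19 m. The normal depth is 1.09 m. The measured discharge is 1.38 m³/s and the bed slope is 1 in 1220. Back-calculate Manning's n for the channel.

n = 0.0259

For a circular section of diameter D = 2.19 m at depth y = 1.09 m, the central angle is θ = 2 arccos(1 − 2y/D) = 3.132 rad. Then A = (D²/8)(θ − sin θ) = 1.872 m² and P = Dθ/2 = 3.43 m.
Hydraulic radius R = A/P = 1.872/3.43 = 0.5459 m.
Rearranging Manning's equation: n = (1/Q) A R^(2/3) S^(1/2) = (1/1.38) × 1.872 × 0.5459^(2/3) × √0.0008197 = 0.0259.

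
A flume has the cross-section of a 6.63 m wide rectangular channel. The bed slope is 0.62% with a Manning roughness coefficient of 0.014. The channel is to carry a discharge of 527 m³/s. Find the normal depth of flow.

Manning's equation rearranged: A R^(2/3) = nQ / (1·√S) = 0.014 × 527 / (√0.0062) = 93.7.
Trying y = 9.54 m: A R^(2/3) = 115.3 — too large.
Trying y = 5.85 m: A R^(2/3) = 63.93 — too small.
Trying y = 8.01 m: A R^(2/3) = 93.73 — ≈ 93.7.

y_n = 8.01 m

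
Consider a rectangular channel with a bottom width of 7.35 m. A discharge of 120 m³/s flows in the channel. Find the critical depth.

y_c = 3.01 m

For a rectangular channel, critical depth y_c = (q²/g)^(1/3) where q = Q/b = 120/7.35 = 16.33 m²/s.
So y_c = (16.33²/9.81)^(1/3) = 3.01 m.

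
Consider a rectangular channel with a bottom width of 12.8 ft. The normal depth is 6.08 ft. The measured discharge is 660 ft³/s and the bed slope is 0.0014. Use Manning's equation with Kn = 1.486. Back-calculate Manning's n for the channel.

Flow area A = b·y = 12.8 × 6.08 = 77.82 ft². Wetted perimeter P = b + 2y = 12.8 + 2×6.08 = 24.96 ft.
Hydraulic radius R = A/P = 77.82/24.96 = 3.118 ft.
Rearranging Manning's equation: n = (1.486/Q) A R^(2/3) S^(1/2) = (1.486/660) × 77.82 × 3.118^(2/3) × √0.0014 = 0.014.

n = 0.014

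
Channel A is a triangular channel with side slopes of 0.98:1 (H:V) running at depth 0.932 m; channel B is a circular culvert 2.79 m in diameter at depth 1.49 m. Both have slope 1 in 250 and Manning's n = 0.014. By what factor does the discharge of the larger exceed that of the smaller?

Channel A: For a triangular section with side slope z = 0.98: A = zy² = 0.98×0.932² = 0.8513 m²; P = 2y√(1+z²) = 2×0.932×1.4 = 2.61 m. Hydraulic radius R = A/P = 0.8513/2.61 = 0.3262 m. Q_A = (1/0.014)·0.8513·0.3262^(2/3)·√0.004 = 1.822 m³/s.
Channel B: For a circular section of diameter D = 2.79 m at depth y = 1.49 m, the central angle is θ = 2 arccos(1 − 2y/D) = 3.278 rad. Then A = (D²/8)(θ − sin θ) = 3.322 m² and P = Dθ/2 = 4.573 m. Hydraulic radius R = A/P = 3.322/4.573 = 0.7264 m. Q_B = (1/0.014)·3.322·0.7264^(2/3)·√0.004 = 12.13 m³/s.
The larger discharge is 12.13 m³/s and the smaller is 1.822 m³/s; the ratio is 6.65.

6.65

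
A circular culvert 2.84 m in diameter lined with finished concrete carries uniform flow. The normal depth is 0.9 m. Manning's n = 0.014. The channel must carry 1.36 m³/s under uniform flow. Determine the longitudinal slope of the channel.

S = 0.000301

For a circular section of diameter D = 2.84 m at depth y = 0.9 m, the central angle is θ = 2 arccos(1 − 2y/D) = 2.392 rad. Then A = (D²/8)(θ − sin θ) = 1.724 m² and P = Dθ/2 = 3.396 m.
Hydraulic radius R = A/P = 1.724/3.396 = 0.5077 m.
From Manning's equation, S = [nQ / (1 A R^(2/3))]² = [0.014 × 1.36 / (1 × 1.724 × 0.5077^(2/3))]² = 0.000301.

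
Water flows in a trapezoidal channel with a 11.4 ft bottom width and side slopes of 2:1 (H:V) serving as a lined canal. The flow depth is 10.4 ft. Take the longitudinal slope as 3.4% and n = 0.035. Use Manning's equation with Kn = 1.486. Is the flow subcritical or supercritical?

supercritical

With bottom width b = 11.4 ft and side slope z = 2: A = (b + zy)y = (11.4 + 2×10.4)×10.4 = 334.9 ft²; P = b + 2y√(1+z²) = 11.4 + 2×10.4×2.236 = 57.91 ft.
Hydraulic radius R = A/P = 334.9/57.91 = 5.783 ft.
V = (1.486/n) R^(2/3) √S = (1.486/0.035) × 5.783^(2/3) × √0.034 = 25.22 ft/s. Hydraulic depth D_h = A/T = 334.9/53 = 6.318 ft.
Froude number Fr = V/√(g·D_h) = 25.22/√(32.2×6.318) = 1.77, which is greater than 1, so the flow is supercritical.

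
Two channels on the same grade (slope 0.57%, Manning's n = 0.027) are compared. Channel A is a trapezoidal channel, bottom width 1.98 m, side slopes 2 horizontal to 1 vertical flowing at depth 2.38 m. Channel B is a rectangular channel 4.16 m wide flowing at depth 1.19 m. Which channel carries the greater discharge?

channel A

Channel A: With bottom width b = 1.98 m and side slope z = 2: A = (b + zy)y = (1.98 + 2×2.38)×2.38 = 16.04 m²; P = b + 2y√(1+z²) = 1.98 + 2×2.38×2.236 = 12.62 m. Hydraulic radius R = A/P = 16.04/12.62 = 1.271 m. Q_A = (1/0.027)·16.04·1.271^(2/3)·√0.0057 = 52.62 m³/s.
Channel B: Flow area A = b·y = 4.16 × 1.19 = 4.95 m². Wetted perimeter P = b + 2y = 4.16 + 2×1.19 = 6.54 m. Hydraulic radius R = A/P = 4.95/6.54 = 0.7569 m. Q_B = (1/0.027)·4.95·0.7569^(2/3)·√0.0057 = 11.5 m³/s.
Q_A = 52.62 m³/s vs Q_B = 11.5 m³/s, so channel A carries more.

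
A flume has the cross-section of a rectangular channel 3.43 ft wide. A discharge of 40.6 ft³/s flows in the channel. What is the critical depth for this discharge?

y_c = 1.63 ft

For a rectangular channel, critical depth y_c = (q²/g)^(1/3) where q = Q/b = 40.6/3.43 = 11.84 ft²/s.
So y_c = (11.84²/32.2)^(1/3) = 1.63 ft.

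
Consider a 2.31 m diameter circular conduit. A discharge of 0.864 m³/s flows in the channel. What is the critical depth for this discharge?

At critical depth, Q² T / (g A³) = 1, i.e. A³/T = Q²/g = 0.864²/9.81 = 0.0761.
At y = 0.321 m: A³/T = 0.02748 — short.
At y = 0.488 m: A³/T = 0.1425 — over.
At y = 0.416 m: A³/T = 0.0762 — matches.

y_c = 0.416 m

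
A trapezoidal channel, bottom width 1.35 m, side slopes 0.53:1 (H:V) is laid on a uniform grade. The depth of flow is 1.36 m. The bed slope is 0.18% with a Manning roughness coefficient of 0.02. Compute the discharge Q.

With bottom width b = 1.35 m and side slope z = 0.53: A = (b + zy)y = (1.35 + 0.53×1.36)×1.36 = 2.816 m²; P = b + 2y√(1+z²) = 1.35 + 2×1.36×1.132 = 4.428 m.
Hydraulic radius R = A/P = 2.816/4.428 = 0.636 m.
Manning's equation: Q = (1/n) A R^(2/3) S^(1/2) = (1/0.02) × 2.816 × 0.636^(2/3) × 0.0018^(1/2) = 4.42 m³/s.

Q = 4.42 m³/s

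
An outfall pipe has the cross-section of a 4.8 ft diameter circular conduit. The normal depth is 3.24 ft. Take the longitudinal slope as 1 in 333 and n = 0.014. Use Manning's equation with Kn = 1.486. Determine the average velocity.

V = 7.29 ft/s

For a circular section of diameter D = 4.8 ft at depth y = 3.24 ft, the central angle is θ = 2 arccos(1 − 2y/D) = 3.857 rad. Then A = (D²/8)(θ − sin θ) = 13 ft² and P = Dθ/2 = 9.256 ft.
Hydraulic radius R = A/P = 13/9.256 = 1.404 ft.
From Manning's equation, V = (1.486/n) R^(2/3) S^(1/2) = (1.486/0.014) × 1.404^(2/3) × 0.003003^(1/2) = 7.29 ft/s.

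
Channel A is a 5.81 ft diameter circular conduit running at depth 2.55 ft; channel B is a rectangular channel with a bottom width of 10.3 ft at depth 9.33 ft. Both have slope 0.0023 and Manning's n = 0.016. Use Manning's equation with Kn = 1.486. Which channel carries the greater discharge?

Channel A: For a circular section of diameter D = 5.81 ft at depth y = 2.55 ft, the central angle is θ = 2 arccos(1 − 2y/D) = 2.897 rad. Then A = (D²/8)(θ − sin θ) = 11.2 ft² and P = Dθ/2 = 8.415 ft. Hydraulic radius R = A/P = 11.2/8.415 = 1.331 ft. Q_A = (1.486/0.016)·11.2·1.331^(2/3)·√0.0023 = 60.35 ft³/s.
Channel B: Flow area A = b·y = 10.3 × 9.33 = 96.1 ft². Wetted perimeter P = b + 2y = 10.3 + 2×9.33 = 28.96 ft. Hydraulic radius R = A/P = 96.1/28.96 = 3.318 ft. Q_B = (1.486/0.016)·96.1·3.318^(2/3)·√0.0023 = 952.3 ft³/s.
Q_A = 60.35 ft³/s vs Q_B = 952.3 ft³/s, so channel B carries more.

channel B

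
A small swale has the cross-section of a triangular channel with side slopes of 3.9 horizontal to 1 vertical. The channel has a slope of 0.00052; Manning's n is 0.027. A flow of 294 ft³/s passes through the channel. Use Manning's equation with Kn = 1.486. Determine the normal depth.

Manning's equation rearranged: A R^(2/3) = nQ / (1.486·√S) = 0.027 × 294 / (1.486 × √0.00052) = 234.3.
Try y = 6.36 ft: A R^(2/3) = 334 — high.
Try y = 4.12 ft: A R^(2/3) = 104.9 — low.
Try y = 5.57 ft: A R^(2/3) = 234.5 — ≈ 234.3.

y_n = 5.57 ft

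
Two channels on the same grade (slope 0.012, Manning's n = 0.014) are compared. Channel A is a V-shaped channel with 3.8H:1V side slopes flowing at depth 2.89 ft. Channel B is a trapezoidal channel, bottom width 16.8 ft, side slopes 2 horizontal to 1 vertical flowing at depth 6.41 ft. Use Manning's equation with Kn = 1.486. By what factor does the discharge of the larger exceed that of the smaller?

12.4

Channel A: For a triangular section with side slope z = 3.8: A = zy² = 3.8×2.89² = 31.74 ft²; P = 2y√(1+z²) = 2×2.89×3.929 = 22.71 ft. Hydraulic radius R = A/P = 31.74/22.71 = 1.397 ft. Q_A = (1.486/0.014)·31.74·1.397^(2/3)·√0.012 = 461.3 ft³/s.
Channel B: With bottom width b = 16.8 ft and side slope z = 2: A = (b + zy)y = (16.8 + 2×6.41)×6.41 = 189.9 ft²; P = b + 2y√(1+z²) = 16.8 + 2×6.41×2.236 = 45.47 ft. Hydraulic radius R = A/P = 189.9/45.47 = 4.176 ft. Q_B = (1.486/0.014)·189.9·4.176^(2/3)·√0.012 = 5725 ft³/s.
The larger discharge is 5725 ft³/s and the smaller is 461.3 ft³/s; the ratio is 12.4.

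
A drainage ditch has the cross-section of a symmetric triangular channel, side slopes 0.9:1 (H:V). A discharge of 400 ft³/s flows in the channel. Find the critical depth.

At critical depth, Q² T / (g A³) = 1, i.e. A³/T = Q²/g = 400²/32.2 = 4969.
Trying y = 5.07 ft: A³/T = 1357 — low.
Trying y = 8.21 ft: A³/T = 15110 — high.
Trying y = 6.57 ft: A³/T = 4958 — close enough.

y_c = 6.57 ft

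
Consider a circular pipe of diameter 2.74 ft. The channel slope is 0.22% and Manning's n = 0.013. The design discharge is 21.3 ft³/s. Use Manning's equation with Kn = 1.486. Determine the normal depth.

Manning's equation rearranged: A R^(2/3) = nQ / (1.486·√S) = 0.013 × 21.3 / (1.486 × √0.0022) = 3.973.
At y = 1.5 ft: A R^(2/3) = 2.664 — low.
At y = 2.28 ft: A R^(2/3) = 4.643 — high.
At y = 1.97 ft: A R^(2/3) = 3.97 — close enough.

y_n = 1.97 ft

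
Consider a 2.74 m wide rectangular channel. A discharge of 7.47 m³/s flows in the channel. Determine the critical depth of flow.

y_c = 0.912 m

For a rectangular channel, critical depth y_c = (q²/g)^(1/3) where q = Q/b = 7.47/2.74 = 2.726 m²/s.
So y_c = (2.726²/9.81)^(1/3) = 0.912 m.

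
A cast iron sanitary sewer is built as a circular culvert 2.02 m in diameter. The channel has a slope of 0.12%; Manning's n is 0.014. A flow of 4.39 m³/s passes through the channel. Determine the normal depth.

y_n = 1.46 m

Manning's equation rearranged: A R^(2/3) = nQ / (1·√S) = 0.014 × 4.39 / (√0.0012) = 1.774.
Try y = 1.14 m: A R^(2/3) = 1.241 — too small.
Try y = 1.58 m: A R^(2/3) = 1.942 — too large.
Try y = 1.46 m: A R^(2/3) = 1.772 — ≈ 1.774.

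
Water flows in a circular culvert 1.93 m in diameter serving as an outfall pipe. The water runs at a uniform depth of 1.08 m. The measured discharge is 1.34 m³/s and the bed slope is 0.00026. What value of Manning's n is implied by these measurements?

For a circular section of diameter D = 1.93 m at depth y = 1.08 m, the central angle is θ = 2 arccos(1 − 2y/D) = 3.381 rad. Then A = (D²/8)(θ − sin θ) = 1.684 m² and P = Dθ/2 = 3.262 m.
Hydraulic radius R = A/P = 1.684/3.262 = 0.5163 m.
Rearranging Manning's equation: n = (1/Q) A R^(2/3) S^(1/2) = (1/1.34) × 1.684 × 0.5163^(2/3) × √0.00026 = 0.013.

n = 0.013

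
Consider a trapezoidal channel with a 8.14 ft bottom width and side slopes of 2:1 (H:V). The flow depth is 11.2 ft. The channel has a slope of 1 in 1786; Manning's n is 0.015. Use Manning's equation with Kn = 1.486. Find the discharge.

With bottom width b = 8.14 ft and side slope z = 2: A = (b + zy)y = (8.14 + 2×11.2)×11.2 = 342 ft²; P = b + 2y√(1+z²) = 8.14 + 2×11.2×2.236 = 58.23 ft.
Hydraulic radius R = A/P = 342/58.23 = 5.874 ft.
Manning's equation: Q = (1.486/n) A R^(2/3) S^(1/2) = (1.486/0.015) × 342 × 5.874^(2/3) × 0.0005599^(1/2) = 2610 ft³/s.

Q = 2610 ft³/s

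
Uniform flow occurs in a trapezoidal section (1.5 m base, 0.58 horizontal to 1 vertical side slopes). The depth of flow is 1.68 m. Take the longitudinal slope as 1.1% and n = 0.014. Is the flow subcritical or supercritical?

With bottom width b = 1.5 m and side slope z = 0.58: A = (b + zy)y = (1.5 + 0.58×1.68)×1.68 = 4.157 m²; P = b + 2y√(1+z²) = 1.5 + 2×1.68×1.156 = 5.384 m.
Hydraulic radius R = A/P = 4.157/5.384 = 0.7721 m.
V = (1/n) R^(2/3) √S = (1/0.014) × 0.7721^(2/3) × √0.011 = 6.305 m/s. Hydraulic depth D_h = A/T = 4.157/3.449 = 1.205 m.
Froude number Fr = V/√(g·D_h) = 6.305/√(9.81×1.205) = 1.83, which is greater than 1, so the flow is supercritical.

supercritical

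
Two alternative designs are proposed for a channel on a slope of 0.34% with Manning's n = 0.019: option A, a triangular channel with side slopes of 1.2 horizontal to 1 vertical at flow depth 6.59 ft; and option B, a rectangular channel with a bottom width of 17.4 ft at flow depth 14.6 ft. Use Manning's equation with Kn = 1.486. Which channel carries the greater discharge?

channel B

Channel A: For a triangular section with side slope z = 1.2: A = zy² = 1.2×6.59² = 52.11 ft²; P = 2y√(1+z²) = 2×6.59×1.562 = 20.59 ft. Hydraulic radius R = A/P = 52.11/20.59 = 2.531 ft. Q_A = (1.486/0.019)·52.11·2.531^(2/3)·√0.0034 = 441.4 ft³/s.
Channel B: Flow area A = b·y = 17.4 × 14.6 = 254 ft². Wetted perimeter P = b + 2y = 17.4 + 2×14.6 = 46.6 ft. Hydraulic radius R = A/P = 254/46.6 = 5.452 ft. Q_B = (1.486/0.019)·254·5.452^(2/3)·√0.0034 = 3589 ft³/s.
Q_A = 441.4 ft³/s vs Q_B = 3589 ft³/s, so channel B carries more.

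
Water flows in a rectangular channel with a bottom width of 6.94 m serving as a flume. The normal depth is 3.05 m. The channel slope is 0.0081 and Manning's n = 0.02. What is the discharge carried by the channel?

Flow area A = b·y = 6.94 × 3.05 = 21.17 m². Wetted perimeter P = b + 2y = 6.94 + 2×3.05 = 13.04 m.
Hydraulic radius R = A/P = 21.17/13.04 = 1.623 m.
Manning's equation: Q = (1/n) A R^(2/3) S^(1/2) = (1/0.02) × 21.17 × 1.623^(2/3) × 0.0081^(1/2) = 132 m³/s.

Q = 132 m³/s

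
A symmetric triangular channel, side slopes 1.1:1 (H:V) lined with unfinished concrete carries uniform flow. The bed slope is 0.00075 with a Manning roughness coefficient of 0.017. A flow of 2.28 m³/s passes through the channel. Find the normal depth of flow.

Manning's equation rearranged: A R^(2/3) = nQ / (1·√S) = 0.017 × 2.28 / (√0.00075) = 1.415.
Try y = 1.21 m: A R^(2/3) = 0.9425 — short.
Try y = 1.41 m: A R^(2/3) = 1.417 — close enough.

y_n = 1.41 m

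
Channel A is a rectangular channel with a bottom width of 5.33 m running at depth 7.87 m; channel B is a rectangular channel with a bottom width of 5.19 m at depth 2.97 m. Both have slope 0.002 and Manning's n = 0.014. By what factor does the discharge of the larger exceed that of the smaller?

Channel A: Flow area A = b·y = 5.33 × 7.87 = 41.95 m². Wetted perimeter P = b + 2y = 5.33 + 2×7.87 = 21.07 m. Hydraulic radius R = A/P = 41.95/21.07 = 1.991 m. Q_A = (1/0.014)·41.95·1.991^(2/3)·√0.002 = 212.1 m³/s.
Channel B: Flow area A = b·y = 5.19 × 2.97 = 15.41 m². Wetted perimeter P = b + 2y = 5.19 + 2×2.97 = 11.13 m. Hydraulic radius R = A/P = 15.41/11.13 = 1.385 m. Q_B = (1/0.014)·15.41·1.385^(2/3)·√0.002 = 61.18 m³/s.
The larger discharge is 212.1 m³/s and the smaller is 61.18 m³/s; the ratio is 3.47.

3.47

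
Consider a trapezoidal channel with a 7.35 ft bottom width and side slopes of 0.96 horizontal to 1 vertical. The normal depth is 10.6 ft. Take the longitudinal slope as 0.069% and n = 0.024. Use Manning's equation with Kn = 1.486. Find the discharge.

With bottom width b = 7.35 ft and side slope z = 0.96: A = (b + zy)y = (7.35 + 0.96×10.6)×10.6 = 185.8 ft²; P = b + 2y√(1+z²) = 7.35 + 2×10.6×1.386 = 36.74 ft.
Hydraulic radius R = A/P = 185.8/36.74 = 5.057 ft.
Manning's equation: Q = (1.486/n) A R^(2/3) S^(1/2) = (1.486/0.024) × 185.8 × 5.057^(2/3) × 0.00069^(1/2) = 890 ft³/s.

Q = 890 ft³/s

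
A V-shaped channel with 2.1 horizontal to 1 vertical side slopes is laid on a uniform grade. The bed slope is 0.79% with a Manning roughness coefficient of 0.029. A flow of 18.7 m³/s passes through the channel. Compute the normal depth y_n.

Manning's equation rearranged: A R^(2/3) = nQ / (1·√S) = 0.029 × 18.7 / (√0.0079) = 6.101.
Try y = 2.25 m: A R^(2/3) = 10.74 — too large.
Try y = 1.82 m: A R^(2/3) = 6.102 — ≈ 6.101.

y_n = 1.82 m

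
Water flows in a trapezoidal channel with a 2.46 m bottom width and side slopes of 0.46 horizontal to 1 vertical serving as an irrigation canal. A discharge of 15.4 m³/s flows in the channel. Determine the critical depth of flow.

At critical depth, Q² T / (g A³) = 1, i.e. A³/T = Q²/g = 15.4²/9.81 = 24.18.
Trying y = 1.62 m: A³/T = 35.44 — too large.
Trying y = 1.13 m: A³/T = 10.91 — too small.
Trying y = 1.44 m: A³/T = 24.02 — matches.

y_c = 1.44 m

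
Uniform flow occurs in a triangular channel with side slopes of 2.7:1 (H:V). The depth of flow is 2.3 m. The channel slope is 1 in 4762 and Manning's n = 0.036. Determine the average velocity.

V = 0.423 m/s

For a triangular section with side slope z = 2.7: A = zy² = 2.7×2.3² = 14.28 m²; P = 2y√(1+z²) = 2×2.3×2.879 = 13.24 m.
Hydraulic radius R = A/P = 14.28/13.24 = 1.078 m.
From Manning's equation, V = (1/n) R^(2/3) S^(1/2) = (1/0.036) × 1.078^(2/3) × 0.00021^(1/2) = 0.423 m/s.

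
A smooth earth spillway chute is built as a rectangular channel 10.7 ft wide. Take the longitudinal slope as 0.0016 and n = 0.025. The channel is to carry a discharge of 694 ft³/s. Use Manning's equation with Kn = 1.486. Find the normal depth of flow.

y_n = 11.5 ft

Manning's equation rearranged: A R^(2/3) = nQ / (1.486·√S) = 0.025 × 694 / (1.486 × √0.0016) = 291.9.
Trying y = 14.5 ft: A R^(2/3) = 384.9 — too large.
Trying y = 9.97 ft: A R^(2/3) = 245.1 — too small.
Trying y = 11.5 ft: A R^(2/3) = 291.8 — matches.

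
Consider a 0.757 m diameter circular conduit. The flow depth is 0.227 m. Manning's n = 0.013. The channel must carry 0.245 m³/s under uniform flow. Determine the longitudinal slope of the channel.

S = 0.012

For a circular section of diameter D = 0.757 m at depth y = 0.227 m, the central angle is θ = 2 arccos(1 − 2y/D) = 2.318 rad. Then A = (D²/8)(θ − sin θ) = 0.1135 m² and P = Dθ/2 = 0.8774 m.
Hydraulic radius R = A/P = 0.1135/0.8774 = 0.1294 m.
From Manning's equation, S = [nQ / (1 A R^(2/3))]² = [0.013 × 0.245 / (1 × 0.1135 × 0.1294^(2/3))]² = 0.012.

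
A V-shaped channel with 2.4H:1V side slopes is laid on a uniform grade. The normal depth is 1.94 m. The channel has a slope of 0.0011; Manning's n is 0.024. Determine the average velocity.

For a triangular section with side slope z = 2.4: A = zy² = 2.4×1.94² = 9.033 m²; P = 2y√(1+z²) = 2×1.94×2.6 = 10.09 m.
Hydraulic radius R = A/P = 9.033/10.09 = 0.8954 m.
From Manning's equation, V = (1/n) R^(2/3) S^(1/2) = (1/0.024) × 0.8954^(2/3) × 0.0011^(1/2) = 1.28 m/s.

V = 1.28 m/s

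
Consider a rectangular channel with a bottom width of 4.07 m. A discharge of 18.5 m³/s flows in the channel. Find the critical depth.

y_c = 1.28 m

For a rectangular channel, critical depth y_c = (q²/g)^(1/3) where q = Q/b = 18.5/4.07 = 4.545 m²/s.
So y_c = (4.545²/9.81)^(1/3) = 1.28 m.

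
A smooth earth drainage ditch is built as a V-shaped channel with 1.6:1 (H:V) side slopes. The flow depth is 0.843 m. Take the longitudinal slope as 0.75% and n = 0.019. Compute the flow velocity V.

For a triangular section with side slope z = 1.6: A = zy² = 1.6×0.843² = 1.137 m²; P = 2y√(1+z²) = 2×0.843×1.887 = 3.181 m.
Hydraulic radius R = A/P = 1.137/3.181 = 0.3574 m.
From Manning's equation, V = (1/n) R^(2/3) S^(1/2) = (1/0.019) × 0.3574^(2/3) × 0.0075^(1/2) = 2.3 m/s.

V = 2.3 m/s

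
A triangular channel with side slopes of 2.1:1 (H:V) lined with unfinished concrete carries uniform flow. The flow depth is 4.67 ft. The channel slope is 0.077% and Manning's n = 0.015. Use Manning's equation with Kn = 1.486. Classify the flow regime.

subcritical

For a triangular section with side slope z = 2.1: A = zy² = 2.1×4.67² = 45.8 ft²; P = 2y√(1+z²) = 2×4.67×2.326 = 21.72 ft.
Hydraulic radius R = A/P = 45.8/21.72 = 2.108 ft.
V = (1.486/n) R^(2/3) √S = (1.486/0.015) × 2.108^(2/3) × √0.00077 = 4.52 ft/s. Hydraulic depth D_h = A/T = 45.8/19.61 = 2.335 ft.
Froude number Fr = V/√(g·D_h) = 4.52/√(32.2×2.335) = 0.521, which is less than 1, so the flow is subcritical.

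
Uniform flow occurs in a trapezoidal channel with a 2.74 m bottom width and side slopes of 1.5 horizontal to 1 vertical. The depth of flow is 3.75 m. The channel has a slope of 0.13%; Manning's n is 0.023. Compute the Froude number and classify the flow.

subcritical

With bottom width b = 2.74 m and side slope z = 1.5: A = (b + zy)y = (2.74 + 1.5×3.75)×3.75 = 31.37 m²; P = b + 2y√(1+z²) = 2.74 + 2×3.75×1.803 = 16.26 m.
Hydraulic radius R = A/P = 31.37/16.26 = 1.929 m.
V = (1/n) R^(2/3) √S = (1/0.023) × 1.929^(2/3) × √0.0013 = 2.429 m/s. Hydraulic depth D_h = A/T = 31.37/13.99 = 2.242 m.
Froude number Fr = V/√(g·D_h) = 2.429/√(9.81×2.242) = 0.518, which is less than 1, so the flow is subcritical.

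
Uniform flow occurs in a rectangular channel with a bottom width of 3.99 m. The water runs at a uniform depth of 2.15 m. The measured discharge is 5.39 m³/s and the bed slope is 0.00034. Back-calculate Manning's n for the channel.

n = 0.03

Flow area A = b·y = 3.99 × 2.15 = 8.579 m². Wetted perimeter P = b + 2y = 3.99 + 2×2.15 = 8.29 m.
Hydraulic radius R = A/P = 8.579/8.29 = 1.035 m.
Rearranging Manning's equation: n = (1/Q) A R^(2/3) S^(1/2) = (1/5.39) × 8.579 × 1.035^(2/3) × √0.00034 = 0.03.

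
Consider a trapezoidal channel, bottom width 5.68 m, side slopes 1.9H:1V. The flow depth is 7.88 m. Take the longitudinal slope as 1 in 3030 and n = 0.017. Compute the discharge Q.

With bottom width b = 5.68 m and side slope z = 1.9: A = (b + zy)y = (5.68 + 1.9×7.88)×7.88 = 162.7 m²; P = b + 2y√(1+z²) = 5.68 + 2×7.88×2.147 = 39.52 m.
Hydraulic radius R = A/P = 162.7/39.52 = 4.118 m.
Manning's equation: Q = (1/n) A R^(2/3) S^(1/2) = (1/0.017) × 162.7 × 4.118^(2/3) × 0.00033^(1/2) = 447 m³/s.

Q = 447 m³/s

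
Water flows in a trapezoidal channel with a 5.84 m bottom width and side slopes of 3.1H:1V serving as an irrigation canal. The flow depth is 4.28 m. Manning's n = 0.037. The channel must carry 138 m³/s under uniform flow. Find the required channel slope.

With bottom width b = 5.84 m and side slope z = 3.1: A = (b + zy)y = (5.84 + 3.1×4.28)×4.28 = 81.78 m²; P = b + 2y√(1+z²) = 5.84 + 2×4.28×3.257 = 33.72 m.
Hydraulic radius R = A/P = 81.78/33.72 = 2.425 m.
From Manning's equation, S = [nQ / (1 A R^(2/3))]² = [0.037 × 138 / (1 × 81.78 × 2.425^(2/3))]² = 0.0012.

S = 0.0012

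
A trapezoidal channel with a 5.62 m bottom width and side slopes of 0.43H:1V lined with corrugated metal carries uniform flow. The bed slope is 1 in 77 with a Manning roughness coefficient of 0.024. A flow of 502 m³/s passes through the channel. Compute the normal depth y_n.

y_n = 6.43 m

Manning's equation rearranged: A R^(2/3) = nQ / (1·√S) = 0.024 × 502 / (√0.01299) = 105.7.
Trying y = 7.09 m: A R^(2/3) = 125.5 — high.
Trying y = 5.09 m: A R^(2/3) = 70.85 — low.
Trying y = 6.43 m: A R^(2/3) = 105.8 — matches.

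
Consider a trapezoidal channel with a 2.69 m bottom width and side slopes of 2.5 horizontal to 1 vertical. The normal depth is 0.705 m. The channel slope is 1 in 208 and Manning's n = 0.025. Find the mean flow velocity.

With bottom width b = 2.69 m and side slope z = 2.5: A = (b + zy)y = (2.69 + 2.5×0.705)×0.705 = 3.139 m²; P = b + 2y√(1+z²) = 2.69 + 2×0.705×2.693 = 6.487 m.
Hydraulic radius R = A/P = 3.139/6.487 = 0.4839 m.
From Manning's equation, V = (1/n) R^(2/3) S^(1/2) = (1/0.025) × 0.4839^(2/3) × 0.004808^(1/2) = 1.71 m/s.

V = 1.71 m/s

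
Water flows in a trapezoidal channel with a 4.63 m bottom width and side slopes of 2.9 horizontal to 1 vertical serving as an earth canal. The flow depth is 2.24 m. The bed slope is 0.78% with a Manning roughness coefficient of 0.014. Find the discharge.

With bottom width b = 4.63 m and side slope z = 2.9: A = (b + zy)y = (4.63 + 2.9×2.24)×2.24 = 24.92 m²; P = b + 2y√(1+z²) = 4.63 + 2×2.24×3.068 = 18.37 m.
Hydraulic radius R = A/P = 24.92/18.37 = 1.356 m.
Manning's equation: Q = (1/n) A R^(2/3) S^(1/2) = (1/0.014) × 24.92 × 1.356^(2/3) × 0.0078^(1/2) = 193 m³/s.

Q = 193 m³/s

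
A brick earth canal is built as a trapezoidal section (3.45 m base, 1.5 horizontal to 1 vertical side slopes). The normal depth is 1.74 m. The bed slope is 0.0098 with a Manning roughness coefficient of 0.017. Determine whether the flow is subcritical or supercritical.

With bottom width b = 3.45 m and side slope z = 1.5: A = (b + zy)y = (3.45 + 1.5×1.74)×1.74 = 10.54 m²; P = b + 2y√(1+z²) = 3.45 + 2×1.74×1.803 = 9.724 m.
Hydraulic radius R = A/P = 10.54/9.724 = 1.084 m.
V = (1/n) R^(2/3) √S = (1/0.017) × 1.084^(2/3) × √0.0098 = 6.146 m/s. Hydraulic depth D_h = A/T = 10.54/8.67 = 1.216 m.
Froude number Fr = V/√(g·D_h) = 6.146/√(9.81×1.216) = 1.78, which is greater than 1, so the flow is supercritical.

supercritical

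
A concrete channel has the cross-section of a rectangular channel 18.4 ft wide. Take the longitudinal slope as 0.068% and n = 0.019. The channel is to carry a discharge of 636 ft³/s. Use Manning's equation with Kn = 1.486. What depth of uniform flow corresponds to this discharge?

y_n = 6.82 ft

Manning's equation rearranged: A R^(2/3) = nQ / (1.486·√S) = 0.019 × 636 / (1.486 × √0.00068) = 311.8.
At y = 8.7 ft: A R^(2/3) = 434.5 — too large.
At y = 5.97 ft: A R^(2/3) = 259 — too small.
At y = 6.82 ft: A R^(2/3) = 311.8 — close enough.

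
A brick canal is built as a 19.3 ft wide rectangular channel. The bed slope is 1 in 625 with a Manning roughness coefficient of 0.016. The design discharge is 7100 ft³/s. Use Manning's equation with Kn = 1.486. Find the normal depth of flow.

Manning's equation rearranged: A R^(2/3) = nQ / (1.486·√S) = 0.016 × 7100 / (1.486 × √0.0016) = 1911.
At y = 18.4 ft: A R^(2/3) = 1215 — too small.
At y = 30.3 ft: A R^(2/3) = 2204 — too large.
At y = 26.8 ft: A R^(2/3) = 1910 — close enough.

y_n = 26.8 ft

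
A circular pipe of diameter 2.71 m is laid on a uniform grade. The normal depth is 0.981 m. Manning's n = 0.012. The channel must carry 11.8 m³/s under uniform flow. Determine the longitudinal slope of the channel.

For a circular section of diameter D = 2.71 m at depth y = 0.981 m, the central angle is θ = 2 arccos(1 − 2y/D) = 2.582 rad. Then A = (D²/8)(θ − sin θ) = 1.884 m² and P = Dθ/2 = 3.499 m.
Hydraulic radius R = A/P = 1.884/3.499 = 0.5383 m.
From Manning's equation, S = [nQ / (1 A R^(2/3))]² = [0.012 × 11.8 / (1 × 1.884 × 0.5383^(2/3))]² = 0.0129.

S = 0.0129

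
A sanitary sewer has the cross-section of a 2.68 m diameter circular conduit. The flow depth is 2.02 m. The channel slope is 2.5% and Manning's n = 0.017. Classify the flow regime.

supercritical

For a circular section of diameter D = 2.68 m at depth y = 2.02 m, the central angle is θ = 2 arccos(1 − 2y/D) = 4.206 rad. Then A = (D²/8)(θ − sin θ) = 4.561 m² and P = Dθ/2 = 5.636 m.
Hydraulic radius R = A/P = 4.561/5.636 = 0.8093 m.
V = (1/n) R^(2/3) √S = (1/0.017) × 0.8093^(2/3) × √0.025 = 8.077 m/s. Hydraulic depth D_h = A/T = 4.561/2.309 = 1.975 m.
Froude number Fr = V/√(g·D_h) = 8.077/√(9.81×1.975) = 1.83, which is greater than 1, so the flow is supercritical.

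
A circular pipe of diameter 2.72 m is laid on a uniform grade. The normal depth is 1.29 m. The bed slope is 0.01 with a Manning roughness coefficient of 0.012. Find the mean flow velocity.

For a circular section of diameter D = 2.72 m at depth y = 1.29 m, the central angle is θ = 2 arccos(1 − 2y/D) = 3.039 rad. Then A = (D²/8)(θ − sin θ) = 2.715 m² and P = Dθ/2 = 4.133 m.
Hydraulic radius R = A/P = 2.715/4.133 = 0.657 m.
From Manning's equation, V = (1/n) R^(2/3) S^(1/2) = (1/0.012) × 0.657^(2/3) × 0.01^(1/2) = 6.3 m/s.

V = 6.3 m/s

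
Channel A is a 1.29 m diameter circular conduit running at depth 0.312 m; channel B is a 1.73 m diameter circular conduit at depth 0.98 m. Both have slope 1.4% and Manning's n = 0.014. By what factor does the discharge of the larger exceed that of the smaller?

Channel A: For a circular section of diameter D = 1.29 m at depth y = 0.312 m, the central angle is θ = 2 arccos(1 − 2y/D) = 2.057 rad. Then A = (D²/8)(θ − sin θ) = 0.2439 m² and P = Dθ/2 = 1.327 m. Hydraulic radius R = A/P = 0.2439/1.327 = 0.1838 m. Q_A = (1/0.014)·0.2439·0.1838^(2/3)·√0.014 = 0.6663 m³/s.
Channel B: For a circular section of diameter D = 1.73 m at depth y = 0.98 m, the central angle is θ = 2 arccos(1 − 2y/D) = 3.408 rad. Then A = (D²/8)(θ − sin θ) = 1.374 m² and P = Dθ/2 = 2.948 m. Hydraulic radius R = A/P = 1.374/2.948 = 0.4659 m. Q_B = (1/0.014)·1.374·0.4659^(2/3)·√0.014 = 6.978 m³/s.
The larger discharge is 6.978 m³/s and the smaller is 0.6663 m³/s; the ratio is 10.5.

10.5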